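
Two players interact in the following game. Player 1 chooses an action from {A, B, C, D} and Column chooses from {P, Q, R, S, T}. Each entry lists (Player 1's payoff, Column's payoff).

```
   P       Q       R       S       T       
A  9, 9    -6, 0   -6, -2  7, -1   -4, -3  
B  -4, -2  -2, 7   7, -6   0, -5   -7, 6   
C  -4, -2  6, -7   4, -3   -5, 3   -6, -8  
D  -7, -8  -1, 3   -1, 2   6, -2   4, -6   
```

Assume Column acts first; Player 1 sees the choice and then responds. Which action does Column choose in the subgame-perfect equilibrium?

P

Solve by backward induction (Column leads).
- P: BR = A, leader payoff 9.
- Q: BR = C, leader payoff -7.
- R: BR = B, leader payoff -6.
- S: BR = A, leader payoff -1.
- T: BR = D, leader payoff -6.
Column's induced payoffs are 9, -7, -6, -1, -6, so Column commits to P. Subgame-perfect outcome: (A, P) with payoffs (9, 9).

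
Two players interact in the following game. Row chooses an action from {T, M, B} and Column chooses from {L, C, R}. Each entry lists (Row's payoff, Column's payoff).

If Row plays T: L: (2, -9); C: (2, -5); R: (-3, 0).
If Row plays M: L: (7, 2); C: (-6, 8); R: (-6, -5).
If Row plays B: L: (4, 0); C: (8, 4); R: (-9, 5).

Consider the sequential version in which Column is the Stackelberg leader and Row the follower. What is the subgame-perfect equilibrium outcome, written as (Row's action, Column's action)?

(B, C)

Row best-responds to each possible Column move:
- L → Row plays M (best of 2, 7, 4); Column gets 2.
- C → Row plays B (best of 2, -6, 8); Column gets 4.
- R → Row plays T (best of -3, -6, -9); Column gets 0.
Maximizing over 2, 4, 0, Column chooses C. Subgame-perfect outcome: (B, C) with payoffs (8, 4).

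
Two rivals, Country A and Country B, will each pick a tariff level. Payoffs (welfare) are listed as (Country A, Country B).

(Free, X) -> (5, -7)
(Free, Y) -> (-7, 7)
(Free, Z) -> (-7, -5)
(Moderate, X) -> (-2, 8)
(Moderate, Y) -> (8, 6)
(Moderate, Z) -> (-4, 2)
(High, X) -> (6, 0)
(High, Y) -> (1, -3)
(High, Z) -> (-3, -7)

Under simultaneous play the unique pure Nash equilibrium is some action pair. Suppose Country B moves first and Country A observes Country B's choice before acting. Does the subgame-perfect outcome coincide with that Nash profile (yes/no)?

no

Backward induction with Country B moving first.
- X → Country A plays High (best of 5, -2, 6); Country B gets 0.
- Y → Country A plays Moderate (best of -7, 8, 1); Country B gets 6.
- Z → Country A plays High (best of -7, -4, -3); Country B gets -7.
Country B's induced payoffs are 0, 6, -7, so Country B commits to Y. Subgame-perfect outcome: (Moderate, Y) with payoffs (8, 6).
For the simultaneous game, intersect best replies.
Country A's best replies: X→High; Y→Moderate; Z→High.
Country B's best replies: Free→Y; Moderate→X; High→X.
Only (High, X) has each player best-responding; Nash payoffs (6, 0).
Sequential outcome (Moderate, Y) differs from the Nash profile (High, X).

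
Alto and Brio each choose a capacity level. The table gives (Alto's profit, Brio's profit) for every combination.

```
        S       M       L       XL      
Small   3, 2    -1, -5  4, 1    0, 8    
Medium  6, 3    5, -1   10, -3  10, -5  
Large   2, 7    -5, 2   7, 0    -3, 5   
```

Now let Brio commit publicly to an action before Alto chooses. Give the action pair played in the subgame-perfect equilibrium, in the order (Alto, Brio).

Work backward from Alto's decision.
- S: Alto compares 3, 6, 2 and picks Medium; Brio would get 3.
- M: Alto compares -1, 5, -5 and picks Medium; Brio would get -1.
- L: Alto compares 4, 10, 7 and picks Medium; Brio would get -3.
- XL: Alto compares 0, 10, -3 and picks Medium; Brio would get -5.
Brio's induced payoffs are 3, -1, -3, -5, so Brio commits to S. Subgame-perfect outcome: (Medium, S) with payoffs (6, 3).

(Medium, S)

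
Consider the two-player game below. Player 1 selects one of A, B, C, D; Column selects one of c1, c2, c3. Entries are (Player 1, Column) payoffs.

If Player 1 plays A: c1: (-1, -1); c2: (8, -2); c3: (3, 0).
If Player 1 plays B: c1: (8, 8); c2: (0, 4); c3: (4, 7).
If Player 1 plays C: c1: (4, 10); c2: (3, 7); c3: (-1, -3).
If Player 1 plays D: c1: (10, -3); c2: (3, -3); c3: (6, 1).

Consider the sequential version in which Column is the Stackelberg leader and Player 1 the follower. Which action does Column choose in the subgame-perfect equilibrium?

Player 1 best-responds to each possible Column move:
- c1: BR = D, leader payoff -3.
- c2: BR = A, leader payoff -2.
- c3: BR = D, leader payoff 1.
Maximizing over -3, -2, 1, Column chooses c3. Subgame-perfect outcome: (D, c3) with payoffs (6, 1).

c3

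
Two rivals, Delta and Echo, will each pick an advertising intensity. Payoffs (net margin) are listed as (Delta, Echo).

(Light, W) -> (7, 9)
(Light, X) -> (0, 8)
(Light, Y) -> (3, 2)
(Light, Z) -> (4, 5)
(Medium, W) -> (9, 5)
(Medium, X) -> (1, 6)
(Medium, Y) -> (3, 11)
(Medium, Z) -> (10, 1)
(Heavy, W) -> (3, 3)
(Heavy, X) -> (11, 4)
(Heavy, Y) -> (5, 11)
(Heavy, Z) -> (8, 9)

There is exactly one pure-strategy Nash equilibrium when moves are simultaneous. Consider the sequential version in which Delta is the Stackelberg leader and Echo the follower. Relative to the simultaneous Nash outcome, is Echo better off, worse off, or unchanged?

Solve by backward induction (Delta leads).
- Light: Echo compares 9, 8, 2, 5 and picks W; Delta would get 7.
- Medium: Echo compares 5, 6, 11, 1 and picks Y; Delta would get 3.
- Heavy: Echo compares 3, 4, 11, 9 and picks Y; Delta would get 5.
Maximizing over 7, 3, 5, Delta chooses Light. Subgame-perfect outcome: (Light, W) with payoffs (7, 9).
Under simultaneous play:
Delta's best replies: W→Medium; X→Heavy; Y→Heavy; Z→Medium.
Echo's best replies: Light→W; Medium→Y; Heavy→Y.
The unique mutual best reply is (Heavy, Y), giving (5, 11).
Echo earns 9 sequentially versus 11 at the Nash outcome: worse off.

worse off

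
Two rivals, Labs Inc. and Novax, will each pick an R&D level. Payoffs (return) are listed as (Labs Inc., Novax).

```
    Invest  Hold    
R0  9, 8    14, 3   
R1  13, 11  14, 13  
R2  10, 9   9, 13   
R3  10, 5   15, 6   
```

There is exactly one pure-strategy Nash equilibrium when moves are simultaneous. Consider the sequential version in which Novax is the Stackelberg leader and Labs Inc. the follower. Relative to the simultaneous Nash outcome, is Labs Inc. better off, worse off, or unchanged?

Solve by backward induction (Novax leads).
- Invest: Labs Inc. compares 9, 13, 10, 10 and picks R1; Novax would get 11.
- Hold: Labs Inc. compares 14, 14, 9, 15 and picks R3; Novax would get 6.
Novax's induced payoffs are 11, 6, so Novax commits to Invest. Subgame-perfect outcome: (R1, Invest) with payoffs (13, 11).
Now find the simultaneous Nash equilibrium.
Labs Inc.'s best replies: Invest→R1; Hold→R3.
Novax's best replies: R0→Invest; R1→Hold; R2→Hold; R3→Hold.
Only (R3, Hold) has each player best-responding; Nash payoffs (15, 6).
Labs Inc. earns 13 sequentially versus 15 at the Nash outcome: worse off.

worse off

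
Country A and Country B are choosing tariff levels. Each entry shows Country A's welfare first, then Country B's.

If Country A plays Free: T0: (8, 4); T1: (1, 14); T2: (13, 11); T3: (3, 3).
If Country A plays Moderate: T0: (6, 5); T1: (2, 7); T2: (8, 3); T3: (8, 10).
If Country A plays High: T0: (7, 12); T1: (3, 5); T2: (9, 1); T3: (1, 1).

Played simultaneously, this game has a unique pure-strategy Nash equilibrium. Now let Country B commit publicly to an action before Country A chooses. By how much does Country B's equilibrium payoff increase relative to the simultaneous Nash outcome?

Solve by backward induction (Country B leads).
- T0: Country A compares 8, 6, 7 and picks Free; Country B would get 4.
- T1: Country A compares 1, 2, 3 and picks High; Country B would get 5.
- T2: Country A compares 13, 8, 9 and picks Free; Country B would get 11.
- T3: Country A compares 3, 8, 1 and picks Moderate; Country B would get 10.
Maximizing over 4, 5, 11, 10, Country B chooses T2. Subgame-perfect outcome: (Free, T2) with payoffs (13, 11).
Now find the simultaneous Nash equilibrium.
Country A's best replies: T0→Free; T1→High; T2→Free; T3→Moderate.
Country B's best replies: Free→T1; Moderate→T3; High→T0.
Only (Moderate, T3) has each player best-responding; Nash payoffs (8, 10).
Country B's commitment gain: 11 − 10 = 1.

1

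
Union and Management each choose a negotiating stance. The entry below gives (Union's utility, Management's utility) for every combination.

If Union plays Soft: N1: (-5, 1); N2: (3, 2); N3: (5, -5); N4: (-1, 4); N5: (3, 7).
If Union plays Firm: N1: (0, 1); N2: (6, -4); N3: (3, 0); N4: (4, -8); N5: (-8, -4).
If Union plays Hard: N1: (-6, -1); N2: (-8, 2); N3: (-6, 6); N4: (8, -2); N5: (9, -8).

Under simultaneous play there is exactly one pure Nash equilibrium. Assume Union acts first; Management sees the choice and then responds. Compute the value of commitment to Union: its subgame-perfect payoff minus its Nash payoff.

Management best-responds to each possible Union move:
- Soft: BR = N5, leader payoff 3.
- Firm: BR = N1, leader payoff 0.
- Hard: BR = N3, leader payoff -6.
Among 3, 0, -6, the best is 3 at Soft. Subgame-perfect outcome: (Soft, N5) with payoffs (3, 7).
For the simultaneous game, intersect best replies.
Union's best replies: N1→Firm; N2→Firm; N3→Soft; N4→Hard; N5→Hard.
Management's best replies: Soft→N5; Firm→N1; Hard→N3.
Only (Firm, N1) has each player best-responding; Nash payoffs (0, 1).
Union's commitment gain: 3 − 0 = 3.

3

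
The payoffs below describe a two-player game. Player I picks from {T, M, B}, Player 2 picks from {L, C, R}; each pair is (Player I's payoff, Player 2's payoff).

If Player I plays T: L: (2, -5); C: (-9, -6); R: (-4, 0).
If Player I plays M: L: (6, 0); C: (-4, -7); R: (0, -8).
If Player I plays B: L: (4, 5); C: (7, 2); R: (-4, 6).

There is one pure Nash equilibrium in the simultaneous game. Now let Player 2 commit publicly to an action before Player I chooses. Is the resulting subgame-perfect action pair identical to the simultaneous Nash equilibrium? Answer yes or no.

Backward induction with Player 2 moving first.
- L → Player I plays M (best of 2, 6, 4); Player 2 gets 0.
- C → Player I plays B (best of -9, -4, 7); Player 2 gets 2.
- R → Player I plays M (best of -4, 0, -4); Player 2 gets -8.
Among 0, 2, -8, the best is 2 at C. Subgame-perfect outcome: (B, C) with payoffs (7, 2).
For the simultaneous game, intersect best replies.
Player I's best replies: L→M; C→B; R→M.
Player 2's best replies: T→R; M→L; B→R.
The unique mutual best reply is (M, L), giving (6, 0).
Sequential outcome (B, C) differs from the Nash profile (M, L).

no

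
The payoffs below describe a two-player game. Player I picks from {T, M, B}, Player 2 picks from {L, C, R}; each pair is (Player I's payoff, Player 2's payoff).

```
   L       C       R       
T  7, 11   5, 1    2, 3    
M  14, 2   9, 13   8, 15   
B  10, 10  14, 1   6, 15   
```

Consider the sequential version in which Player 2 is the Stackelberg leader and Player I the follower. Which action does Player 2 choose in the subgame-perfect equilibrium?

Solve by backward induction (Player 2 leads).
- L: BR = M, leader payoff 2.
- C: BR = B, leader payoff 1.
- R: BR = M, leader payoff 15.
Among 2, 1, 15, the best is 15 at R. Subgame-perfect outcome: (M, R) with payoffs (8, 15).

R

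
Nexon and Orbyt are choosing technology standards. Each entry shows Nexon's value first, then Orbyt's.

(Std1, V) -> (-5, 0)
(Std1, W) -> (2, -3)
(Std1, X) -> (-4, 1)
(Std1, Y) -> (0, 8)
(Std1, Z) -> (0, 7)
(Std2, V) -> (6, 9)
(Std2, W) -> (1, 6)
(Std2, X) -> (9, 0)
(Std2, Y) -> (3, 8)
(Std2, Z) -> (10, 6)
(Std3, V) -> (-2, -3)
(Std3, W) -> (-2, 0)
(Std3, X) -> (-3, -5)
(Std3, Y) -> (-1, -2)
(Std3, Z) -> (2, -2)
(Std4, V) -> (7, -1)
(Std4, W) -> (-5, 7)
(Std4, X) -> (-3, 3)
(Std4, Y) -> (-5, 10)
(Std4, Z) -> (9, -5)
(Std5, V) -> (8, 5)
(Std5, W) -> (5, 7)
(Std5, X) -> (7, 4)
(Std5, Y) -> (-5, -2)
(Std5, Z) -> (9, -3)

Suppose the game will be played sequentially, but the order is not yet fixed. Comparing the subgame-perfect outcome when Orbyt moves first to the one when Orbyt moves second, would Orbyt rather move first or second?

second

If Nexon leads: Orbyt's best replies are Std1→Y, Std2→V, Std3→W, Std4→Y, Std5→W; Nexon's induced payoffs 0, 6, -2, -5, 5; outcome (Std2, V), payoffs (6, 9).
If Orbyt leads: Nexon's best replies are V→Std5, W→Std5, X→Std2, Y→Std2, Z→Std2; Orbyt's induced payoffs 5, 7, 0, 8, 6; outcome (Std2, Y), payoffs (3, 8).
Orbyt gets 8 moving first and 9 moving second, so Orbyt prefers to move second.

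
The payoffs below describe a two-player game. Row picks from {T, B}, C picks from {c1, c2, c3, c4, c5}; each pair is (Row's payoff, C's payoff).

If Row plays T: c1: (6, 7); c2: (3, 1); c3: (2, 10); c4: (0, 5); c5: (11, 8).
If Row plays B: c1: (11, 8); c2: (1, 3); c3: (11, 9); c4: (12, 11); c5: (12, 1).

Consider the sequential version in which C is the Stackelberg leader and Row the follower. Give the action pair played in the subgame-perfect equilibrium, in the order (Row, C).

Solve by backward induction (C leads).
- c1 → Row plays B (best of 6, 11); C gets 8.
- c2 → Row plays T (best of 3, 1); C gets 1.
- c3 → Row plays B (best of 2, 11); C gets 9.
- c4 → Row plays B (best of 0, 12); C gets 11.
- c5 → Row plays B (best of 11, 12); C gets 1.
Among 8, 1, 9, 11, 1, the best is 11 at c4. Subgame-perfect outcome: (B, c4) with payoffs (12, 11).

(B, c4)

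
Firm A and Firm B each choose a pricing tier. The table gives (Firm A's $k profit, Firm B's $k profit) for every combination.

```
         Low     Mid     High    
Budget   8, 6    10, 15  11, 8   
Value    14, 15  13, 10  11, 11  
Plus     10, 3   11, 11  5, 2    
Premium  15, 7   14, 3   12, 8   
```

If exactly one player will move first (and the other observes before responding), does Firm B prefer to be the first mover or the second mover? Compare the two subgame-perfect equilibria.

If Firm A leads: Firm B's best replies are Budget→Mid, Value→Low, Plus→Mid, Premium→High; Firm A's induced payoffs 10, 14, 11, 12; outcome (Value, Low), payoffs (14, 15).
If Firm B leads: Firm A's best replies are Low→Premium, Mid→Premium, High→Premium; Firm B's induced payoffs 7, 3, 8; outcome (Premium, High), payoffs (12, 8).
Firm B gets 8 moving first and 15 moving second, so Firm B prefers to move second.

second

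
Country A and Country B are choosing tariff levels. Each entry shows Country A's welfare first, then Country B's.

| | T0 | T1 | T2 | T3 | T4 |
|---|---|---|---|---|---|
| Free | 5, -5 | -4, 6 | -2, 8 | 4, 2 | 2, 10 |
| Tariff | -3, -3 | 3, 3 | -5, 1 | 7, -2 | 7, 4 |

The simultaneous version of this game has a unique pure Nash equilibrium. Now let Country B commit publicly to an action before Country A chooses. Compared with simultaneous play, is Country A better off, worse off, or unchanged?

Work backward from Country A's decision.
- T0 → Country A plays Free (best of 5, -3); Country B gets -5.
- T1 → Country A plays Tariff (best of -4, 3); Country B gets 3.
- T2 → Country A plays Free (best of -2, -5); Country B gets 8.
- T3 → Country A plays Tariff (best of 4, 7); Country B gets -2.
- T4 → Country A plays Tariff (best of 2, 7); Country B gets 4.
Maximizing over -5, 3, 8, -2, 4, Country B chooses T2. Subgame-perfect outcome: (Free, T2) with payoffs (-2, 8).
Under simultaneous play:
Country A's best replies: T0→Free; T1→Tariff; T2→Free; T3→Tariff; T4→Tariff.
Country B's best replies: Free→T4; Tariff→T4.
The unique mutual best reply is (Tariff, T4), giving (7, 4).
Country A earns -2 sequentially versus 7 at the Nash outcome: worse off.

worse off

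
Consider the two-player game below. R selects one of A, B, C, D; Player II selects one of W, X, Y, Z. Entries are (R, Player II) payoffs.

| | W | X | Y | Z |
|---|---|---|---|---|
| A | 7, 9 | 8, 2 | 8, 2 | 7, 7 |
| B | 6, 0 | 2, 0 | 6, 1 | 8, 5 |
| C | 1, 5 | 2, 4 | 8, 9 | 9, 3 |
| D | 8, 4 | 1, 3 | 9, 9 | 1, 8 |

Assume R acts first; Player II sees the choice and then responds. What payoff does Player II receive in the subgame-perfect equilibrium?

Backward induction with R moving first.
- A → Player II plays W (best of 9, 2, 2, 7); R gets 7.
- B → Player II plays Z (best of 0, 0, 1, 5); R gets 8.
- C → Player II plays Y (best of 5, 4, 9, 3); R gets 8.
- D → Player II plays Y (best of 4, 3, 9, 8); R gets 9.
Among 7, 8, 8, 9, the best is 9 at D. Subgame-perfect outcome: (D, Y) with payoffs (9, 9).

9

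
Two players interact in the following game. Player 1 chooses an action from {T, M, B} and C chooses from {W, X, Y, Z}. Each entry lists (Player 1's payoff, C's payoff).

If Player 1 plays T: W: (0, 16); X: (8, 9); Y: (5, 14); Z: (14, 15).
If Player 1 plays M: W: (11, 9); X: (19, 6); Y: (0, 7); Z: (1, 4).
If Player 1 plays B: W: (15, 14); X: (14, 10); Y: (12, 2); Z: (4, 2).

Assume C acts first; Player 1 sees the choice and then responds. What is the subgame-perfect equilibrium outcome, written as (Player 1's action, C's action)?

(T, Z)

Solve by backward induction (C leads).
- W: Player 1 compares 0, 11, 15 and picks B; C would get 14.
- X: Player 1 compares 8, 19, 14 and picks M; C would get 6.
- Y: Player 1 compares 5, 0, 12 and picks B; C would get 2.
- Z: Player 1 compares 14, 1, 4 and picks T; C would get 15.
Maximizing over 14, 6, 2, 15, C chooses Z. Subgame-perfect outcome: (T, Z) with payoffs (14, 15).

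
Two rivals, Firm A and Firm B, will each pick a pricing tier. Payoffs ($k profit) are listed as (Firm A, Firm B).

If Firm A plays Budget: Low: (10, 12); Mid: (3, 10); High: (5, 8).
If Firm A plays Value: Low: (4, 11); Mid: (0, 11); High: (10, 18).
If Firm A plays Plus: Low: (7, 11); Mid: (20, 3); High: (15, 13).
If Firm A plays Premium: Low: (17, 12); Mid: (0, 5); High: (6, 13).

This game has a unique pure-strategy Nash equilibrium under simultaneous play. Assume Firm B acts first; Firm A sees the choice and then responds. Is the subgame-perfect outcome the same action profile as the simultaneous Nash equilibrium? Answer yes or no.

Work backward from Firm A's decision.
- Low: BR = Premium, leader payoff 12.
- Mid: BR = Plus, leader payoff 3.
- High: BR = Plus, leader payoff 13.
Firm B's induced payoffs are 12, 3, 13, so Firm B commits to High. Subgame-perfect outcome: (Plus, High) with payoffs (15, 13).
For the simultaneous game, intersect best replies.
Firm A's best replies: Low→Premium; Mid→Plus; High→Plus.
Firm B's best replies: Budget→Low; Value→High; Plus→High; Premium→High.
Only (Plus, High) has each player best-responding; Nash payoffs (15, 13).
Sequential outcome (Plus, High) coincides with the Nash profile (Plus, High).

yes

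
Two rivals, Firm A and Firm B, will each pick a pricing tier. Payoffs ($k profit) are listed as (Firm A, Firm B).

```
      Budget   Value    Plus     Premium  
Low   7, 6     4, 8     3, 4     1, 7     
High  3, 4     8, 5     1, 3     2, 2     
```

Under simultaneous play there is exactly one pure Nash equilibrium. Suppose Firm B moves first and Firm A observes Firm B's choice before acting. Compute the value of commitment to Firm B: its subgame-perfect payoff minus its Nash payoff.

1

Work backward from Firm A's decision.
- Budget: BR = Low, leader payoff 6.
- Value: BR = High, leader payoff 5.
- Plus: BR = Low, leader payoff 4.
- Premium: BR = High, leader payoff 2.
Firm B's induced payoffs are 6, 5, 4, 2, so Firm B commits to Budget. Subgame-perfect outcome: (Low, Budget) with payoffs (7, 6).
Now find the simultaneous Nash equilibrium.
Firm A's best replies: Budget→Low; Value→High; Plus→Low; Premium→High.
Firm B's best replies: Low→Value; High→Value.
Only (High, Value) has each player best-responding; Nash payoffs (8, 5).
Firm B's commitment gain: 6 − 5 = 1.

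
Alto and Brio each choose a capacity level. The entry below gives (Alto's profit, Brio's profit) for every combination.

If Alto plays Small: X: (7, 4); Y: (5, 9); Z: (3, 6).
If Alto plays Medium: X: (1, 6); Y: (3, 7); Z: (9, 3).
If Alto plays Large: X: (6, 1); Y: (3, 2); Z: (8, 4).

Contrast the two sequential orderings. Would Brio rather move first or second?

first

If Alto leads: Brio's best replies are Small→Y, Medium→Y, Large→Z; Alto's induced payoffs 5, 3, 8; outcome (Large, Z), payoffs (8, 4).
If Brio leads: Alto's best replies are X→Small, Y→Small, Z→Medium; Brio's induced payoffs 4, 9, 3; outcome (Small, Y), payoffs (5, 9).
Brio gets 9 moving first and 4 moving second, so Brio prefers to move first.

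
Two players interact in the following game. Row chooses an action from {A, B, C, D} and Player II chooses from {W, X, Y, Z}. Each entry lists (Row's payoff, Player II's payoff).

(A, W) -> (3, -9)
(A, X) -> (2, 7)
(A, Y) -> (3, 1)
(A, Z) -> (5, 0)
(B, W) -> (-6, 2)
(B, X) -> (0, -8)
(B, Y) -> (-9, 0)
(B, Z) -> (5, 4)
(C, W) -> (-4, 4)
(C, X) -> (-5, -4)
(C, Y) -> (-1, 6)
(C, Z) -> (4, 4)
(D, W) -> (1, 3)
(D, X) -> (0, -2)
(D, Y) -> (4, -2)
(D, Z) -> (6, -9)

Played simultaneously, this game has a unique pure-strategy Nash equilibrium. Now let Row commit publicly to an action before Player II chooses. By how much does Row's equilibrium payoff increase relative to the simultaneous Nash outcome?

3

Solve by backward induction (Row leads).
- A → Player II plays X (best of -9, 7, 1, 0); Row gets 2.
- B → Player II plays Z (best of 2, -8, 0, 4); Row gets 5.
- C → Player II plays Y (best of 4, -4, 6, 4); Row gets -1.
- D → Player II plays W (best of 3, -2, -2, -9); Row gets 1.
Among 2, 5, -1, 1, the best is 5 at B. Subgame-perfect outcome: (B, Z) with payoffs (5, 4).
For the simultaneous game, intersect best replies.
Row's best replies: W→A; X→A; Y→D; Z→D.
Player II's best replies: A→X; B→Z; C→Y; D→W.
Only (A, X) has each player best-responding; Nash payoffs (2, 7).
Row's commitment gain: 5 − 2 = 3.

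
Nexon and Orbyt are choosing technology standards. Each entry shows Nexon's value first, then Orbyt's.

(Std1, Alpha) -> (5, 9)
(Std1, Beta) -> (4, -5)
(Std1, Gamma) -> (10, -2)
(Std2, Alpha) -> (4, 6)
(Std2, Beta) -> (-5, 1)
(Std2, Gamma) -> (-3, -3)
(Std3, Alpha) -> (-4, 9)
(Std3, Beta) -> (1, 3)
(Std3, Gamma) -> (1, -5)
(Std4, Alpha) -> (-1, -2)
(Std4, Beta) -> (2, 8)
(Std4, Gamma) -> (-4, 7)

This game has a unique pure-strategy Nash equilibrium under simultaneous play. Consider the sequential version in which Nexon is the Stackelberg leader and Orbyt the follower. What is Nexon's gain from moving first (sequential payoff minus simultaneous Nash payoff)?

Orbyt best-responds to each possible Nexon move:
- Std1: BR = Alpha, leader payoff 5.
- Std2: BR = Alpha, leader payoff 4.
- Std3: BR = Alpha, leader payoff -4.
- Std4: BR = Beta, leader payoff 2.
Nexon's induced payoffs are 5, 4, -4, 2, so Nexon commits to Std1. Subgame-perfect outcome: (Std1, Alpha) with payoffs (5, 9).
For the simultaneous game, intersect best replies.
Nexon's best replies: Alpha→Std1; Beta→Std1; Gamma→Std1.
Orbyt's best replies: Std1→Alpha; Std2→Alpha; Std3→Alpha; Std4→Beta.
The unique mutual best reply is (Std1, Alpha), giving (5, 9).
Nexon's commitment gain: 5 − 5 = 0.

0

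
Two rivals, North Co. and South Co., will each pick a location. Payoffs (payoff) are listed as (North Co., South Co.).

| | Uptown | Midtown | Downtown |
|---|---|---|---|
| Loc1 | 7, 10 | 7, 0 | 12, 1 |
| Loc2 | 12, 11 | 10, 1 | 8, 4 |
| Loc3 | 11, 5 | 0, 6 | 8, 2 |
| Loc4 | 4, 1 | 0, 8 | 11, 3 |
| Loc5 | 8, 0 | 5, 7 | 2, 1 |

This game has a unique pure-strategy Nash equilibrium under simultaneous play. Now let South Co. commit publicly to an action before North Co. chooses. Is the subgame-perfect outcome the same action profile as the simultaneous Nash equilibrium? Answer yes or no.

yes

North Co. best-responds to each possible South Co. move:
- Uptown: BR = Loc2, leader payoff 11.
- Midtown: BR = Loc2, leader payoff 1.
- Downtown: BR = Loc1, leader payoff 1.
Maximizing over 11, 1, 1, South Co. chooses Uptown. Subgame-perfect outcome: (Loc2, Uptown) with payoffs (12, 11).
For the simultaneous game, intersect best replies.
North Co.'s best replies: Uptown→Loc2; Midtown→Loc2; Downtown→Loc1.
South Co.'s best replies: Loc1→Uptown; Loc2→Uptown; Loc3→Midtown; Loc4→Midtown; Loc5→Midtown.
Only (Loc2, Uptown) has each player best-responding; Nash payoffs (12, 11).
Sequential outcome (Loc2, Uptown) coincides with the Nash profile (Loc2, Uptown).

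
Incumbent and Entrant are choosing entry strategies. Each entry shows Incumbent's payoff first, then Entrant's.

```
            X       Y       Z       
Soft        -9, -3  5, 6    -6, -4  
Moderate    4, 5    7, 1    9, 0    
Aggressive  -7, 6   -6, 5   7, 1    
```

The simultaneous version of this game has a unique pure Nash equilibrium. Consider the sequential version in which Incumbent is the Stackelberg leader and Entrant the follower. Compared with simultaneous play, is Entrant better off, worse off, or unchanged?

better off

Work backward from Entrant's decision.
- Soft: BR = Y, leader payoff 5.
- Moderate: BR = X, leader payoff 4.
- Aggressive: BR = X, leader payoff -7.
Incumbent's induced payoffs are 5, 4, -7, so Incumbent commits to Soft. Subgame-perfect outcome: (Soft, Y) with payoffs (5, 6).
Now find the simultaneous Nash equilibrium.
Incumbent's best replies: X→Moderate; Y→Moderate; Z→Moderate.
Entrant's best replies: Soft→Y; Moderate→X; Aggressive→X.
Only (Moderate, X) has each player best-responding; Nash payoffs (4, 5).
Entrant earns 6 sequentially versus 5 at the Nash outcome: better off.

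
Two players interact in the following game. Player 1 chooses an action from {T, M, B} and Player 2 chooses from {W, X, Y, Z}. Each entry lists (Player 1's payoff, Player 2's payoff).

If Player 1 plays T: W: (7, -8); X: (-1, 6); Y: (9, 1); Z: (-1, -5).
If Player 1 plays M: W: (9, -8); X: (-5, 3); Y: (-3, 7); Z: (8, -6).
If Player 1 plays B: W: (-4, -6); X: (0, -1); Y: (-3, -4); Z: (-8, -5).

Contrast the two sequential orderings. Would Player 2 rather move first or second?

first

If Player 1 leads: Player 2's best replies are T→X, M→Y, B→X; Player 1's induced payoffs -1, -3, 0; outcome (B, X), payoffs (0, -1).
If Player 2 leads: Player 1's best replies are W→M, X→B, Y→T, Z→M; Player 2's induced payoffs -8, -1, 1, -6; outcome (T, Y), payoffs (9, 1).
Player 2 gets 1 moving first and -1 moving second, so Player 2 prefers to move first.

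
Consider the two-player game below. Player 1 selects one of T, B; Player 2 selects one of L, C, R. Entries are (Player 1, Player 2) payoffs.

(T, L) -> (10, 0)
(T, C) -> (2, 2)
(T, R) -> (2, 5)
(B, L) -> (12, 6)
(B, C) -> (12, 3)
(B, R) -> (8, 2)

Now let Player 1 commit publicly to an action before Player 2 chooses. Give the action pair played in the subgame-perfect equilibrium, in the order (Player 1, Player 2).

(B, L)

Player 2 best-responds to each possible Player 1 move:
- T: BR = R, leader payoff 2.
- B: BR = L, leader payoff 12.
Among 2, 12, the best is 12 at B. Subgame-perfect outcome: (B, L) with payoffs (12, 6).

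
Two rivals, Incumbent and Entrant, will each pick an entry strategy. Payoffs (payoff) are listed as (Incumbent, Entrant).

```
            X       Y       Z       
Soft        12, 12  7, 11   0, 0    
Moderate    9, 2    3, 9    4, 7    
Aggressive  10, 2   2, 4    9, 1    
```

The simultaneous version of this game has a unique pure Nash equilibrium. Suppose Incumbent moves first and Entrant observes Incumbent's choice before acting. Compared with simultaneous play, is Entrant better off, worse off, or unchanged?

Solve by backward induction (Incumbent leads).
- Soft: BR = X, leader payoff 12.
- Moderate: BR = Y, leader payoff 3.
- Aggressive: BR = Y, leader payoff 2.
Incumbent's induced payoffs are 12, 3, 2, so Incumbent commits to Soft. Subgame-perfect outcome: (Soft, X) with payoffs (12, 12).
Under simultaneous play:
Incumbent's best replies: X→Soft; Y→Soft; Z→Aggressive.
Entrant's best replies: Soft→X; Moderate→Y; Aggressive→Y.
Only (Soft, X) has each player best-responding; Nash payoffs (12, 12).
Entrant earns 12 sequentially versus 12 at the Nash outcome: unchanged.

unchanged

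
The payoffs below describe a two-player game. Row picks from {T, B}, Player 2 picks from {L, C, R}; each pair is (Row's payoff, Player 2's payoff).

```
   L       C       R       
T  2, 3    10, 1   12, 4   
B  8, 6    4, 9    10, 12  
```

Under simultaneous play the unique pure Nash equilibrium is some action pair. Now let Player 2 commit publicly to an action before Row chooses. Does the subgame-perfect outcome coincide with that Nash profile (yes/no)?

no

Row best-responds to each possible Player 2 move:
- L → Row plays B (best of 2, 8); Player 2 gets 6.
- C → Row plays T (best of 10, 4); Player 2 gets 1.
- R → Row plays T (best of 12, 10); Player 2 gets 4.
Player 2's induced payoffs are 6, 1, 4, so Player 2 commits to L. Subgame-perfect outcome: (B, L) with payoffs (8, 6).
For the simultaneous game, intersect best replies.
Row's best replies: L→B; C→T; R→T.
Player 2's best replies: T→R; B→R.
The unique mutual best reply is (T, R), giving (12, 4).
Sequential outcome (B, L) differs from the Nash profile (T, R).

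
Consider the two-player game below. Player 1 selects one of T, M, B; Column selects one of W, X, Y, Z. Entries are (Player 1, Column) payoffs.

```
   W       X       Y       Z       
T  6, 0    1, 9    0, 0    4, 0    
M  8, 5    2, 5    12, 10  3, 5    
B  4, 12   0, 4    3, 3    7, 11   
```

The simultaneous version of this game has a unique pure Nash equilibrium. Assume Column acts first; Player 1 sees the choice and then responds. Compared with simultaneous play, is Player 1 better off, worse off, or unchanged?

worse off

Player 1 best-responds to each possible Column move:
- W: BR = M, leader payoff 5.
- X: BR = M, leader payoff 5.
- Y: BR = M, leader payoff 10.
- Z: BR = B, leader payoff 11.
Among 5, 5, 10, 11, the best is 11 at Z. Subgame-perfect outcome: (B, Z) with payoffs (7, 11).
For the simultaneous game, intersect best replies.
Player 1's best replies: W→M; X→M; Y→M; Z→B.
Column's best replies: T→X; M→Y; B→W.
The unique mutual best reply is (M, Y), giving (12, 10).
Player 1 earns 7 sequentially versus 12 at the Nash outcome: worse off.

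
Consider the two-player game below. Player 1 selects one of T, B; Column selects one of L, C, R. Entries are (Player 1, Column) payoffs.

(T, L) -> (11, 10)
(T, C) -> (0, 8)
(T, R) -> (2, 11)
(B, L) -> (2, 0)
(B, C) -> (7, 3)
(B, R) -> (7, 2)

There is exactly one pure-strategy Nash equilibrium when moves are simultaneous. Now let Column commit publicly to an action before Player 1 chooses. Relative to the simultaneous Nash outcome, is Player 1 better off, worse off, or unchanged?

better off

Backward induction with Column moving first.
- L: Player 1 compares 11, 2 and picks T; Column would get 10.
- C: Player 1 compares 0, 7 and picks B; Column would get 3.
- R: Player 1 compares 2, 7 and picks B; Column would get 2.
Maximizing over 10, 3, 2, Column chooses L. Subgame-perfect outcome: (T, L) with payoffs (11, 10).
For the simultaneous game, intersect best replies.
Player 1's best replies: L→T; C→B; R→B.
Column's best replies: T→R; B→C.
The unique mutual best reply is (B, C), giving (7, 3).
Player 1 earns 11 sequentially versus 7 at the Nash outcome: better off.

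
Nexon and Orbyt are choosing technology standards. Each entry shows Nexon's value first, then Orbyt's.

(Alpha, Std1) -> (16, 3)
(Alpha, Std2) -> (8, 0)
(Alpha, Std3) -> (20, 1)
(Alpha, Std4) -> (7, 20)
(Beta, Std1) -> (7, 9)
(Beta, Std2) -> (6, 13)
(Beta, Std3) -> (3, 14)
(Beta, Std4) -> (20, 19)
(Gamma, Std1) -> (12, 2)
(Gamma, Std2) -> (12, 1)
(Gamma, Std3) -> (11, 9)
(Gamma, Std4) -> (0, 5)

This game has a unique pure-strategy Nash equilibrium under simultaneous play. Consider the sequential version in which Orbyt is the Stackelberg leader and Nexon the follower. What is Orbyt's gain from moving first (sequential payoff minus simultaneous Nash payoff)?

Work backward from Nexon's decision.
- Std1: Nexon compares 16, 7, 12 and picks Alpha; Orbyt would get 3.
- Std2: Nexon compares 8, 6, 12 and picks Gamma; Orbyt would get 1.
- Std3: Nexon compares 20, 3, 11 and picks Alpha; Orbyt would get 1.
- Std4: Nexon compares 7, 20, 0 and picks Beta; Orbyt would get 19.
Maximizing over 3, 1, 1, 19, Orbyt chooses Std4. Subgame-perfect outcome: (Beta, Std4) with payoffs (20, 19).
Under simultaneous play:
Nexon's best replies: Std1→Alpha; Std2→Gamma; Std3→Alpha; Std4→Beta.
Orbyt's best replies: Alpha→Std4; Beta→Std4; Gamma→Std3.
Only (Beta, Std4) has each player best-responding; Nash payoffs (20, 19).
Orbyt's commitment gain: 19 − 19 = 0.

0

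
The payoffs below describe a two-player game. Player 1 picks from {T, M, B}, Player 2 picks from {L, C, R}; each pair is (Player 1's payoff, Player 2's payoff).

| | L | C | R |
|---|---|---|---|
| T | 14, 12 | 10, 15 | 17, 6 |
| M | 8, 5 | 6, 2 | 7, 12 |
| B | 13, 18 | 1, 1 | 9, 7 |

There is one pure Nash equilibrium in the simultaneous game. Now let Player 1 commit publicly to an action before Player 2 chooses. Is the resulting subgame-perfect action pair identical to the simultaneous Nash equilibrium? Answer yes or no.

Work backward from Player 2's decision.
- T: BR = C, leader payoff 10.
- M: BR = R, leader payoff 7.
- B: BR = L, leader payoff 13.
Maximizing over 10, 7, 13, Player 1 chooses B. Subgame-perfect outcome: (B, L) with payoffs (13, 18).
Now find the simultaneous Nash equilibrium.
Player 1's best replies: L→T; C→T; R→T.
Player 2's best replies: T→C; M→R; B→L.
The unique mutual best reply is (T, C), giving (10, 15).
Sequential outcome (B, L) differs from the Nash profile (T, C).

no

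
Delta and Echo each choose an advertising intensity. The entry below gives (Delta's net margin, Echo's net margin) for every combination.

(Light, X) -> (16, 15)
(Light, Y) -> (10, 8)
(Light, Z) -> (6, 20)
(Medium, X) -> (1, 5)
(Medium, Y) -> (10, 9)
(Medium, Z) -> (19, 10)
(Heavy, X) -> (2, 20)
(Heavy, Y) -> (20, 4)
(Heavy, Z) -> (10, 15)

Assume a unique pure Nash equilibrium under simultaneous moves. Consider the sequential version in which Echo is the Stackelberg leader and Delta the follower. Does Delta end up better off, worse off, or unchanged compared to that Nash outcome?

Delta best-responds to each possible Echo move:
- X: Delta compares 16, 1, 2 and picks Light; Echo would get 15.
- Y: Delta compares 10, 10, 20 and picks Heavy; Echo would get 4.
- Z: Delta compares 6, 19, 10 and picks Medium; Echo would get 10.
Echo's induced payoffs are 15, 4, 10, so Echo commits to X. Subgame-perfect outcome: (Light, X) with payoffs (16, 15).
For the simultaneous game, intersect best replies.
Delta's best replies: X→Light; Y→Heavy; Z→Medium.
Echo's best replies: Light→Z; Medium→Z; Heavy→X.
The unique mutual best reply is (Medium, Z), giving (19, 10).
Delta earns 16 sequentially versus 19 at the Nash outcome: worse off.

worse off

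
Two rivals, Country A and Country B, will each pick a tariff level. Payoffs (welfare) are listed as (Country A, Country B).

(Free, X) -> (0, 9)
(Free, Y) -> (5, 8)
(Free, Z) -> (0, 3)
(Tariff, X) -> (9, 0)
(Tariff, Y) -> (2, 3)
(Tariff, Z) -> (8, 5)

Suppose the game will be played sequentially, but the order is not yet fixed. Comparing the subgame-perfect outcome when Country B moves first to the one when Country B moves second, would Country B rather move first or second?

first

If Country A leads: Country B's best replies are Free→X, Tariff→Z; Country A's induced payoffs 0, 8; outcome (Tariff, Z), payoffs (8, 5).
If Country B leads: Country A's best replies are X→Tariff, Y→Free, Z→Tariff; Country B's induced payoffs 0, 8, 5; outcome (Free, Y), payoffs (5, 8).
Country B gets 8 moving first and 5 moving second, so Country B prefers to move first.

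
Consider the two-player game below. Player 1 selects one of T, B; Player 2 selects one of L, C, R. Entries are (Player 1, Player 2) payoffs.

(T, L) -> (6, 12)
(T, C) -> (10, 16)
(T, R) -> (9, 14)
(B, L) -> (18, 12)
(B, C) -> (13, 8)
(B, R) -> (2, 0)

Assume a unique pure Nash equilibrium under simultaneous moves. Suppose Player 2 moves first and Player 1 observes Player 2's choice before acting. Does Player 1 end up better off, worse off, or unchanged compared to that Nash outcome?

Work backward from Player 1's decision.
- L: BR = B, leader payoff 12.
- C: BR = B, leader payoff 8.
- R: BR = T, leader payoff 14.
Player 2's induced payoffs are 12, 8, 14, so Player 2 commits to R. Subgame-perfect outcome: (T, R) with payoffs (9, 14).
Now find the simultaneous Nash equilibrium.
Player 1's best replies: L→B; C→B; R→T.
Player 2's best replies: T→C; B→L.
Only (B, L) has each player best-responding; Nash payoffs (18, 12).
Player 1 earns 9 sequentially versus 18 at the Nash outcome: worse off.

worse off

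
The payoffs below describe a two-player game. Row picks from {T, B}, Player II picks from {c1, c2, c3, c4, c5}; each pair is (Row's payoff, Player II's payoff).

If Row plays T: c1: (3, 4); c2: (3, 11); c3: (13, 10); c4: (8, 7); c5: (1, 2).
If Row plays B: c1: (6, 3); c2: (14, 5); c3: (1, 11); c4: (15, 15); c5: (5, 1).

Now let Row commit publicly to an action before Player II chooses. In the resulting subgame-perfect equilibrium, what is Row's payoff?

Player II best-responds to each possible Row move:
- T: Player II compares 4, 11, 10, 7, 2 and picks c2; Row would get 3.
- B: Player II compares 3, 5, 11, 15, 1 and picks c4; Row would get 15.
Row's induced payoffs are 3, 15, so Row commits to B. Subgame-perfect outcome: (B, c4) with payoffs (15, 15).

15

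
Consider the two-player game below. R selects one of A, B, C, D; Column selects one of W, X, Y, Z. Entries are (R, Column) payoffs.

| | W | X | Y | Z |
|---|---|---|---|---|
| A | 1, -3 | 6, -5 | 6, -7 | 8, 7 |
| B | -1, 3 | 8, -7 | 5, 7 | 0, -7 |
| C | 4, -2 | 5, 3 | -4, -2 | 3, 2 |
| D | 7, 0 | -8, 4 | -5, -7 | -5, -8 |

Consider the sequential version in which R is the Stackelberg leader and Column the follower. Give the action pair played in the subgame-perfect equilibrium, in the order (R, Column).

Work backward from Column's decision.
- A: Column compares -3, -5, -7, 7 and picks Z; R would get 8.
- B: Column compares 3, -7, 7, -7 and picks Y; R would get 5.
- C: Column compares -2, 3, -2, 2 and picks X; R would get 5.
- D: Column compares 0, 4, -7, -8 and picks X; R would get -8.
R's induced payoffs are 8, 5, 5, -8, so R commits to A. Subgame-perfect outcome: (A, Z) with payoffs (8, 7).

(A, Z)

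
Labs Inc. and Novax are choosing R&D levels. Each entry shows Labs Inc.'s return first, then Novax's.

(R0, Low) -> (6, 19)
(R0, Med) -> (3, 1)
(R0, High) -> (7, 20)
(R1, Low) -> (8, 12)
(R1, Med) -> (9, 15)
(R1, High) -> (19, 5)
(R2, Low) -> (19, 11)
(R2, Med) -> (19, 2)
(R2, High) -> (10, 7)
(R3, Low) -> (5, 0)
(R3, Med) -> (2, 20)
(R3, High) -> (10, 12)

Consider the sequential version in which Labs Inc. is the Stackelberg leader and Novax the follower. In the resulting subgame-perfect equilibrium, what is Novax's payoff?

11

Backward induction with Labs Inc. moving first.
- R0 → Novax plays High (best of 19, 1, 20); Labs Inc. gets 7.
- R1 → Novax plays Med (best of 12, 15, 5); Labs Inc. gets 9.
- R2 → Novax plays Low (best of 11, 2, 7); Labs Inc. gets 19.
- R3 → Novax plays Med (best of 0, 20, 12); Labs Inc. gets 2.
Maximizing over 7, 9, 19, 2, Labs Inc. chooses R2. Subgame-perfect outcome: (R2, Low) with payoffs (19, 11).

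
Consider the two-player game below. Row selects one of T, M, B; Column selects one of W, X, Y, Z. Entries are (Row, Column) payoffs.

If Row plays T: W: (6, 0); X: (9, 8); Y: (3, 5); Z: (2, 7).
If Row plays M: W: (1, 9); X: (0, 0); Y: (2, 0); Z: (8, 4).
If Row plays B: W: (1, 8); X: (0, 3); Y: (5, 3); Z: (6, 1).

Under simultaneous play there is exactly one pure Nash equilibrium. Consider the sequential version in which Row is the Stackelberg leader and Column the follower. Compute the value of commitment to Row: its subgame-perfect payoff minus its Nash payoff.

0

Work backward from Column's decision.
- T: Column compares 0, 8, 5, 7 and picks X; Row would get 9.
- M: Column compares 9, 0, 0, 4 and picks W; Row would get 1.
- B: Column compares 8, 3, 3, 1 and picks W; Row would get 1.
Among 9, 1, 1, the best is 9 at T. Subgame-perfect outcome: (T, X) with payoffs (9, 8).
Under simultaneous play:
Row's best replies: W→T; X→T; Y→B; Z→M.
Column's best replies: T→X; M→W; B→W.
Only (T, X) has each player best-responding; Nash payoffs (9, 8).
Row's commitment gain: 9 − 9 = 0.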